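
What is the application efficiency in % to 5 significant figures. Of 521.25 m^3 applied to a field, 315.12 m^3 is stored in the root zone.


Approach: apply the application efficiency ratio, Ea = (stored/applied)*100.
Ea = (315.12/521.25)*100 = 60.455 %
Therefore the application efficiency = 60.455 %.


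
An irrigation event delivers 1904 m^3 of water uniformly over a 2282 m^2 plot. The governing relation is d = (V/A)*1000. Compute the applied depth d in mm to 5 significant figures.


d = (1904 / 2282) * 1000 = 834.36 mm
Therefore the applied depth d = 834.36 mm.


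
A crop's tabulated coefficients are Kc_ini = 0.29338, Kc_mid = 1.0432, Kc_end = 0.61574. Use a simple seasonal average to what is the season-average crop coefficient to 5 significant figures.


Approach: apply a simple seasonal average, Kc_avg = (Kc_ini + Kc_mid + Kc_end)/3.
Kc_avg = (0.29338 + 1.0432 + 0.61574)/3 = 0.65077
Therefore the season-average crop coefficient = 0.65077.


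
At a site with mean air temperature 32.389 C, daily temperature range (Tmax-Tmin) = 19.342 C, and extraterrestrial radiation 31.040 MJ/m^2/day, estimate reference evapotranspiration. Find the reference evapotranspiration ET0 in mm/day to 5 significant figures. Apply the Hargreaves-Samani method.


Approach: apply the Hargreaves-Samani method, ET0 = 0.0023*(Tmean+17.8)*sqrt(Tmax-Tmin)*0.408*Ra.
ET0 = 0.0023*(32.389+17.8)*sqrt(19.342)*0.408*31.040 = 6.4294 mm/day
Therefore the reference evapotranspiration ET0 = 6.4294 mm/day.


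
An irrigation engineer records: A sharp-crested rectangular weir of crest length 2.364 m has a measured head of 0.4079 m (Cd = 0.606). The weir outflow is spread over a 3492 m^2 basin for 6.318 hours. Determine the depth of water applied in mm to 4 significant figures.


Approach: apply the rectangular weir equation with a volume-to-depth conversion, Q = (2/3)*Cd*L*sqrt(2g)*H^1.5; d = Q*t/A * 1000.
Step 1 — weir discharge:
  Q = (2/3)*0.606*2.364*sqrt(2*9.81)*0.4079^1.5 = 1.10207 m^3/s
Step 2 — volume: V = 1.10207 * 6.318*3600 = 25066.3 m^3
Step 3 — depth: d = V/A * 1000 = 25066.3/3492 * 1000 = 7178 mm
Therefore the depth of water applied = 7178 mm.


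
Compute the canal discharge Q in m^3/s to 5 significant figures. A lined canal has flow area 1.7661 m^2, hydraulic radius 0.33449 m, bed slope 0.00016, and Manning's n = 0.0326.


Approach: apply Manning's equation, Q = (1/n)*A*R^(2/3)*S^(1/2).
Q = (1/0.0326) * 1.7661 * 0.33449^(2/3) * 0.00016^(1/2) = 0.33020 m^3/s
Therefore the canal discharge Q = 0.33020 m^3/s.


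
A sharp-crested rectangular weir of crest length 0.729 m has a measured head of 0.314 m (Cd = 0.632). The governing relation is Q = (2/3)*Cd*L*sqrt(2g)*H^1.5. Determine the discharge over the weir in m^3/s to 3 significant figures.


Q = (2/3)*0.632*0.729*sqrt(2*9.81)*0.314^1.5 = 0.239 m^3/s
Therefore the discharge over the weir = 0.239 m^3/s.


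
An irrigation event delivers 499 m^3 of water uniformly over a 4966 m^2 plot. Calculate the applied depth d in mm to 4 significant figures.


Approach: apply depth from volume over area, d = (V/A)*1000.
d = (499 / 4966) * 1000 = 100.5 mm
Therefore the applied depth d = 100.5 mm.


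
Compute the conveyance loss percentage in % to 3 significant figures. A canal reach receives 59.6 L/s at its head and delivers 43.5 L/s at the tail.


Approach: apply the conveyance loss ratio, loss% = ((Q_head - Q_tail)/Q_head)*100.
loss = ((59.6 - 43.5)/59.6)*100 = 27.0 %
Therefore the conveyance loss percentage = 27.0 %.


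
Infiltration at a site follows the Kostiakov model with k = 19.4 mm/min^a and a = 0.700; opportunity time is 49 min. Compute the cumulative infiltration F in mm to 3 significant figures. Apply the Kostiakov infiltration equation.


Approach: apply the Kostiakov infiltration equation, F = k*t^a.
F = 19.4 * 49^0.700 = 296 mm
Therefore the cumulative infiltration F = 296 mm.


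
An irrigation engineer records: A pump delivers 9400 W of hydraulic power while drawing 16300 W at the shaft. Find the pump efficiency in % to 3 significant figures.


Approach: apply the efficiency ratio, eta = (P_out/P_in)*100.
eta = (9400 / 16300) * 100 = 57.7 %
Therefore the pump efficiency = 57.7 %.


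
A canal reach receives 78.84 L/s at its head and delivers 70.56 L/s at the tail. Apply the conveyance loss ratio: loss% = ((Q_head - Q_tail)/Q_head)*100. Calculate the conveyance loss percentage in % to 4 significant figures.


loss = ((78.84 - 70.56)/78.84)*100 = 10.50 %
Therefore the conveyance loss percentage = 10.50 %.


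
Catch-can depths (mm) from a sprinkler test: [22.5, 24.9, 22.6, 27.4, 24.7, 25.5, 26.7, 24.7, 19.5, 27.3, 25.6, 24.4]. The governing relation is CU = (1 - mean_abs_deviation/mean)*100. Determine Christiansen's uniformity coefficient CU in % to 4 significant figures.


mean = 24.6500 mm
mean |d_i - mean| = 1.60000 mm
CU = (1 - 1.60000/24.6500)*100 = 93.51 %
Therefore Christiansen's uniformity coefficient CU = 93.51 %.


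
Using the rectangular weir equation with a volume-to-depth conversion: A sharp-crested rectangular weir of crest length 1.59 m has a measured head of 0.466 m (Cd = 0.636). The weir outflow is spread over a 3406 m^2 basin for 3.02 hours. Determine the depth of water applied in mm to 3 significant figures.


Approach: apply the rectangular weir equation with a volume-to-depth conversion, Q = (2/3)*Cd*L*sqrt(2g)*H^1.5; d = Q*t/A * 1000.
Step 1 — weir discharge:
  Q = (2/3)*0.636*1.59*sqrt(2*9.81)*0.466^1.5 = 0.94993 m^3/s
Step 2 — volume: V = 0.94993 * 3.02*3600 = 10328 m^3
Step 3 — depth: d = V/A * 1000 = 10328/3406 * 1000 = 3030 mm
Therefore the depth of water applied = 3030 mm.


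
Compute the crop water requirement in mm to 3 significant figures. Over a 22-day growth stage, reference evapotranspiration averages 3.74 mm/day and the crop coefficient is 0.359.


Approach: apply the crop water requirement relation, CWR = ET0 * Kc * days.
CWR = 3.74 * 0.359 * 22 = 29.5 mm
Therefore the crop water requirement = 29.5 mm.


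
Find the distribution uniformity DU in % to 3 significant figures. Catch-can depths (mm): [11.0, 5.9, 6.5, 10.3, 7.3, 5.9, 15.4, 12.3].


Approach: apply the low-quarter distribution uniformity, DU = (mean of lowest quarter of readings / overall mean)*100.
sorted lowest 2 of 8: [5.9, 5.9] -> mean = 5.9000 mm
overall mean = 9.3250 mm
DU = (5.9000/9.3250)*100 = 63.3 %
Therefore the distribution uniformity DU = 63.3 %.


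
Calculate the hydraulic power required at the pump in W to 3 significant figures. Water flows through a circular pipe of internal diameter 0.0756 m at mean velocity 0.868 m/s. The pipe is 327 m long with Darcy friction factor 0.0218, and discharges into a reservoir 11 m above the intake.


Approach: apply continuity + Darcy-Weisbach + hydraulic power, Q = A*v; hf = f*(L/D)*(v^2/(2g)); H = static + hf; P = rho*g*Q*H.
Step 1 — flow rate (continuity, Q = A*v):
  A = pi*(0.0756/2)^2 = 0.0044888 m^2
  Q = 0.0044888 * 0.868 = 0.0038963 m^3/s
Step 2 — friction head loss (Darcy-Weisbach):
  hf = 0.0218 * (327/0.0756) * (0.868^2 / (2*9.81))
  hf = 3.6210 m
Step 3 — total head: H = 11 + 3.6210 = 14.621 m
Step 4 — hydraulic power (P = rho*g*Q*H):
  P = 1000 * 9.81 * 0.0038963 * 14.621 = 559 W
Therefore the hydraulic power required at the pump = 559 W.


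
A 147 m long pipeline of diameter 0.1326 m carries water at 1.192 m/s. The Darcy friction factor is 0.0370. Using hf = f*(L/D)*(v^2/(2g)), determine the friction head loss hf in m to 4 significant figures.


hf = 0.0370 * (147/0.1326) * (1.192^2 / (2*9.81))
hf = 2.970 m
Therefore the friction head loss hf = 2.970 m.


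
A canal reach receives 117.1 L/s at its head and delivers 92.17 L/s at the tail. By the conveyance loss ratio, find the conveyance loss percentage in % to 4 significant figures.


Approach: apply the conveyance loss ratio, loss% = ((Q_head - Q_tail)/Q_head)*100.
loss = ((117.1 - 92.17)/117.1)*100 = 21.29 %
Therefore the conveyance loss percentage = 21.29 %.


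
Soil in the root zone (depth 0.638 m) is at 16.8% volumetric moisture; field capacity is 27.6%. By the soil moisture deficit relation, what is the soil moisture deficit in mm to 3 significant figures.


Approach: apply the soil moisture deficit relation, SMD = (FC - theta)/100 * depth * 1000.
SMD = (27.6 - 16.8)/100 * 0.638 * 1000 = 68.9 mm
Therefore the soil moisture deficit = 68.9 mm.


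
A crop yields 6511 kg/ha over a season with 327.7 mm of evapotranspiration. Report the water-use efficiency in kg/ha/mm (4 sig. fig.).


Approach: apply the water-use efficiency ratio, WUE = yield/ET.
WUE = 6511 / 327.7 = 19.87 kg/ha/mm
Therefore the water-use efficiency = 19.87 kg/ha/mm.


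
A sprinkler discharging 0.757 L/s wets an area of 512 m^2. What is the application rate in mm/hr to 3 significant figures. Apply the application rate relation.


Approach: apply the application rate relation, rate = (Q/A)*3600.
rate = (0.757 / 512) * 3600 = 5.32 mm/hr
Therefore the application rate = 5.32 mm/hr.


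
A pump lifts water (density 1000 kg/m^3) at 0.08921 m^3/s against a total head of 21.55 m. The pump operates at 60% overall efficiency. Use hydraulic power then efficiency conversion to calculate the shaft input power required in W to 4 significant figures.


Approach: apply hydraulic power then efficiency conversion, P = rho*g*Q*H; P_in = P/eta.
Step 1 — hydraulic power (P = rho*g*Q*H):
  P = 1000 * 9.81 * 0.08921 * 21.55 = 18859.5 W
Step 2 — input power: P_in = P/eta = 18859.5 / 0.6 = 31430 W
Therefore the shaft input power required = 31430 W.


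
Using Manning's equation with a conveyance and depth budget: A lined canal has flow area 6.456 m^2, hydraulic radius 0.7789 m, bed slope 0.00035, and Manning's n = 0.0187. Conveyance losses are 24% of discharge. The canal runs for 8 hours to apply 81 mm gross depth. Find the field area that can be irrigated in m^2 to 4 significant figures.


Approach: apply Manning's equation with a conveyance and depth budget, Q = (1/n)*A*R^(2/3)*S^(1/2); Q_field = Q*(1-loss); Area = Q_field*t/(d/1000).
Step 1 — canal discharge (Manning's equation):
  Q = (1/0.0187) * 6.456 * 0.7789^(2/3) * 0.00035^(1/2) = 5.46777 m^3/s
Step 2 — delivered flow: Q_field = 5.46777*(1 - 24/100) = 4.15551 m^3/s
Step 3 — volume delivered: V = 4.15551 * 8*3600 = 119679 m^3
Step 4 — area served: A = V / (depth/1000) = 119679 / 0.081 = 1478000 m^2
Therefore the field area that can be irrigated = 1478000 m^2.


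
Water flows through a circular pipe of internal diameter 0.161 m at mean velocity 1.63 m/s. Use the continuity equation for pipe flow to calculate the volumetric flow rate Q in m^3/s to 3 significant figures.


Approach: apply the continuity equation for pipe flow, Q = A * v with A = pi*(D/2)^2.
A = pi*(0.161/2)^2 = 0.020358 m^2
Q = 0.020358 * 1.63 = 0.0332 m^3/s
Therefore the volumetric flow rate Q = 0.0332 m^3/s.


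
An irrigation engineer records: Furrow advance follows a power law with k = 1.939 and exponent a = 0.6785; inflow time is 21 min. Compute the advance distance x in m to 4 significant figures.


Approach: apply the power-law advance function, x = k*t^a.
x = 1.939 * 21^0.6785 = 15.30 m
Therefore the advance distance x = 15.30 m.


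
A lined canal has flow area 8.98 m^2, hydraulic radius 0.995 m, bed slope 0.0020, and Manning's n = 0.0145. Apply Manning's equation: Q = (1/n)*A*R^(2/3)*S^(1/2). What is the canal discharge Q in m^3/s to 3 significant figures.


Q = (1/0.0145) * 8.98 * 0.995^(2/3) * 0.0020^(1/2) = 27.6 m^3/s
Therefore the canal discharge Q = 27.6 m^3/s.


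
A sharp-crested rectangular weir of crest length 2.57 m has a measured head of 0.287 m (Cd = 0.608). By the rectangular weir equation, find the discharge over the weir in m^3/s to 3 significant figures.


Approach: apply the rectangular weir equation, Q = (2/3)*Cd*L*sqrt(2g)*H^1.5.
Q = (2/3)*0.608*2.57*sqrt(2*9.81)*0.287^1.5 = 0.709 m^3/s
Therefore the discharge over the weir = 0.709 m^3/s.


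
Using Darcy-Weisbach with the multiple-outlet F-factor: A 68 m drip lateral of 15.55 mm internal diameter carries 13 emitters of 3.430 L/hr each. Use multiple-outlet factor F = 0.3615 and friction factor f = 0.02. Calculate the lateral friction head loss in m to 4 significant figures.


Approach: apply Darcy-Weisbach with the multiple-outlet F-factor, Q = n*q/(3600*1000) m^3/s; v = Q/A; hf = F*f*(L/D)*(v^2/(2g)).
Q = 13*3.430/(3600*1000) = 1.23861e-05 m^3/s
A = pi*(15.55e-3/2)^2 = 1.89911e-04 m^2, so v = Q/A = 0.0652205 m/s
hf = 0.3615*0.02*(68/0.01555)*(0.0652205^2/(2*9.81)) = 0.006855 m
Therefore the lateral friction head loss = 0.006855 m.


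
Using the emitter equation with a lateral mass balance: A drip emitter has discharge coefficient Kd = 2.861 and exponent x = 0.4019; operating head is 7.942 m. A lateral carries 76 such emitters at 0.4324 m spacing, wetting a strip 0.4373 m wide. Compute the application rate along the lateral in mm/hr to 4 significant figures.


Approach: apply the emitter equation with a lateral mass balance, q = Kd*h^x; Q = n*q; rate = Q/(n*spacing*width).
Step 1 — single emitter flow (q = Kd*h^x):
  q = 2.861 * 7.942^0.4019 = 6.57960 L/hr
Step 2 — total lateral flow: Q = 76 * 6.57960 = 500.050 L/hr
Step 3 — wetted area: A = 76 * 0.4324 * 0.4373 = 14.3707 m^2
Step 4 — application rate: Q/A = 500.050/14.3707 = 34.80 mm/hr
Therefore the application rate along the lateral = 34.80 mm/hr.


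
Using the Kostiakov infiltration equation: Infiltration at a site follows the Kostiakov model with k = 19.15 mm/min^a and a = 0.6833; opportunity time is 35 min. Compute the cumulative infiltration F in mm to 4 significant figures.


Approach: apply the Kostiakov infiltration equation, F = k*t^a.
F = 19.15 * 35^0.6833 = 217.4 mm
Therefore the cumulative infiltration F = 217.4 mm.


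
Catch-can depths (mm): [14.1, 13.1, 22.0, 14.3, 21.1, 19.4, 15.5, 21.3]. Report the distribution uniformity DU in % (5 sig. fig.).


Approach: apply the low-quarter distribution uniformity, DU = (mean of lowest quarter of readings / overall mean)*100.
sorted lowest 2 of 8: [13.1, 14.1] -> mean = 13.60000 mm
overall mean = 17.60000 mm
DU = (13.60000/17.60000)*100 = 77.273 %
Therefore the distribution uniformity DU = 77.273 %.


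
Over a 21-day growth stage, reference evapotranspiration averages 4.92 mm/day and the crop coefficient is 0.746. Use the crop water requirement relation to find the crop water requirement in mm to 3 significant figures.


Approach: apply the crop water requirement relation, CWR = ET0 * Kc * days.
CWR = 4.92 * 0.746 * 21 = 77.1 mm
Therefore the crop water requirement = 77.1 mm.


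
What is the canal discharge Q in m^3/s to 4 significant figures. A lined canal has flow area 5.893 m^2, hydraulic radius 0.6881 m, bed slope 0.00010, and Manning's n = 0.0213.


Approach: apply Manning's equation, Q = (1/n)*A*R^(2/3)*S^(1/2).
Q = (1/0.0213) * 5.893 * 0.6881^(2/3) * 0.00010^(1/2) = 2.156 m^3/s
Therefore the canal discharge Q = 2.156 m^3/s.


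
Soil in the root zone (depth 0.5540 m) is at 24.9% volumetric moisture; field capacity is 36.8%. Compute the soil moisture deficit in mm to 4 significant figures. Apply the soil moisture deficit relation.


Approach: apply the soil moisture deficit relation, SMD = (FC - theta)/100 * depth * 1000.
SMD = (36.8 - 24.9)/100 * 0.5540 * 1000 = 65.93 mm
Therefore the soil moisture deficit = 65.93 mm.


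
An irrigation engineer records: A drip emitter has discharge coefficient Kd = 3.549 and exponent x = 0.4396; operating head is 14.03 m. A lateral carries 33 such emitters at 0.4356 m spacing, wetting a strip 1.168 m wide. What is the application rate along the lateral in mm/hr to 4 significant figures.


Approach: apply the emitter equation with a lateral mass balance, q = Kd*h^x; Q = n*q; rate = Q/(n*spacing*width).
Step 1 — single emitter flow (q = Kd*h^x):
  q = 3.549 * 14.03^0.4396 = 11.3332 L/hr
Step 2 — total lateral flow: Q = 33 * 11.3332 = 373.996 L/hr
Step 3 — wetted area: A = 33 * 0.4356 * 1.168 = 16.7898 m^2
Step 4 — application rate: Q/A = 373.996/16.7898 = 22.28 mm/hr
Therefore the application rate along the lateral = 22.28 mm/hr.


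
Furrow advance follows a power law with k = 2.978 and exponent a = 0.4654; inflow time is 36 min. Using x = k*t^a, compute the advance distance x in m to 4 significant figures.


x = 2.978 * 36^0.4654 = 15.78 m
Therefore the advance distance x = 15.78 m.


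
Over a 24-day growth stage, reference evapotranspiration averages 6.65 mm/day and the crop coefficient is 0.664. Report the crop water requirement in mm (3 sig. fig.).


Approach: apply the crop water requirement relation, CWR = ET0 * Kc * days.
CWR = 6.65 * 0.664 * 24 = 106 mm
Therefore the crop water requirement = 106 mm.


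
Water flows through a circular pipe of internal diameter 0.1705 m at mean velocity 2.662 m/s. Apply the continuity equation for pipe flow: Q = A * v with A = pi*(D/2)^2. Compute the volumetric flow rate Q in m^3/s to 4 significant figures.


A = pi*(0.1705/2)^2 = 0.0228317 m^2
Q = 0.0228317 * 2.662 = 0.06078 m^3/s
Therefore the volumetric flow rate Q = 0.06078 m^3/s.


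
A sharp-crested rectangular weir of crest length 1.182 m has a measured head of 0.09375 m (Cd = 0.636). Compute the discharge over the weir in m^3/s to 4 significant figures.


Approach: apply the rectangular weir equation, Q = (2/3)*Cd*L*sqrt(2g)*H^1.5.
Q = (2/3)*0.636*1.182*sqrt(2*9.81)*0.09375^1.5 = 0.06372 m^3/s
Therefore the discharge over the weir = 0.06372 m^3/s.


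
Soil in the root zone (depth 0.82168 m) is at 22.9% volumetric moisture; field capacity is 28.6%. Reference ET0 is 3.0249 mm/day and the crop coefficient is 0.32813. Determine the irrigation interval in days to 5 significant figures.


Approach: apply soil-water budget scheduling, SMD = (FC-theta)/100*depth*1000; ETc = ET0*Kc; interval = SMD/ETc.
Step 1 — soil moisture deficit:
  SMD = (28.6 - 22.9)/100 * 0.82168 * 1000 = 46.83576 mm
Step 2 — daily crop ET (ETc = ET0*Kc):
  ETc = 3.0249 * 0.32813 = 0.9925604 mm/day
Step 3 — irrigation interval (SMD/ETc):
  interval = 46.83576 / 0.9925604 = 47.187 days
Therefore the irrigation interval = 47.187 days.


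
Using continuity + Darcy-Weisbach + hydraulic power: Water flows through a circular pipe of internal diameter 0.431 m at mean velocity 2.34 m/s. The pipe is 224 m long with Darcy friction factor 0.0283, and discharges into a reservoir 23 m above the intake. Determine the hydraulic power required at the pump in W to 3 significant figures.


Approach: apply continuity + Darcy-Weisbach + hydraulic power, Q = A*v; hf = f*(L/D)*(v^2/(2g)); H = static + hf; P = rho*g*Q*H.
Step 1 — flow rate (continuity, Q = A*v):
  A = pi*(0.431/2)^2 = 0.14590 m^2
  Q = 0.14590 * 2.34 = 0.34140 m^3/s
Step 2 — friction head loss (Darcy-Weisbach):
  hf = 0.0283 * (224/0.431) * (2.34^2 / (2*9.81))
  hf = 4.1048 m
Step 3 — total head: H = 23 + 4.1048 = 27.105 m
Step 4 — hydraulic power (P = rho*g*Q*H):
  P = 1000 * 9.81 * 0.34140 * 27.105 = 90800 W
Therefore the hydraulic power required at the pump = 90800 W.


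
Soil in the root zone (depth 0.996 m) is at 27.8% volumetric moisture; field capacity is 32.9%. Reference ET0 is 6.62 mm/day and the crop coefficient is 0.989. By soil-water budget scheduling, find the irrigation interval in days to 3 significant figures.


Approach: apply soil-water budget scheduling, SMD = (FC-theta)/100*depth*1000; ETc = ET0*Kc; interval = SMD/ETc.
Step 1 — soil moisture deficit:
  SMD = (32.9 - 27.8)/100 * 0.996 * 1000 = 50.796 mm
Step 2 — daily crop ET (ETc = ET0*Kc):
  ETc = 6.62 * 0.989 = 6.5472 mm/day
Step 3 — irrigation interval (SMD/ETc):
  interval = 50.796 / 6.5472 = 7.76 days
Therefore the irrigation interval = 7.76 days.


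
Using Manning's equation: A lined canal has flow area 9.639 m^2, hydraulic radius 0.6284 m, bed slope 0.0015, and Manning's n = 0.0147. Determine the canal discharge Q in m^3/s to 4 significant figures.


Approach: apply Manning's equation, Q = (1/n)*A*R^(2/3)*S^(1/2).
Q = (1/0.0147) * 9.639 * 0.6284^(2/3) * 0.0015^(1/2) = 18.63 m^3/s
Therefore the canal discharge Q = 18.63 m^3/s.


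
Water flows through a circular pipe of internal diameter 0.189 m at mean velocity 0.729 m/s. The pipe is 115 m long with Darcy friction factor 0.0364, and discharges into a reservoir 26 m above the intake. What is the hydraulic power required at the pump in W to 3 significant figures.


Approach: apply continuity + Darcy-Weisbach + hydraulic power, Q = A*v; hf = f*(L/D)*(v^2/(2g)); H = static + hf; P = rho*g*Q*H.
Step 1 — flow rate (continuity, Q = A*v):
  A = pi*(0.189/2)^2 = 0.028055 m^2
  Q = 0.028055 * 0.729 = 0.020452 m^3/s
Step 2 — friction head loss (Darcy-Weisbach):
  hf = 0.0364 * (115/0.189) * (0.729^2 / (2*9.81))
  hf = 0.59992 m
Step 3 — total head: H = 26 + 0.59992 = 26.600 m
Step 4 — hydraulic power (P = rho*g*Q*H):
  P = 1000 * 9.81 * 0.020452 * 26.600 = 5340 W
Therefore the hydraulic power required at the pump = 5340 W.


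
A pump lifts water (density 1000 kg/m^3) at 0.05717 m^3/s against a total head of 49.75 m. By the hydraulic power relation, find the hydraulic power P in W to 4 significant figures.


Approach: apply the hydraulic power relation, P = rho*g*Q*H.
P = 1000 * 9.81 * 0.05717 * 49.75 = 27900 W
Therefore the hydraulic power P = 27900 W.


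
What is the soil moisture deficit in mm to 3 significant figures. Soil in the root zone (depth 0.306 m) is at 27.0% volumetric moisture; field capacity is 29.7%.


Approach: apply the soil moisture deficit relation, SMD = (FC - theta)/100 * depth * 1000.
SMD = (29.7 - 27.0)/100 * 0.306 * 1000 = 8.26 mm
Therefore the soil moisture deficit = 8.26 mm.


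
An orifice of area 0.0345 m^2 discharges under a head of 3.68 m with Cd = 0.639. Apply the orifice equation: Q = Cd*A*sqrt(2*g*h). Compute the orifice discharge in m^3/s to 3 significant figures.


Q = 0.639 * 0.0345 * sqrt(2*9.81*3.68) = 0.187 m^3/s
Therefore the orifice discharge = 0.187 m^3/s.


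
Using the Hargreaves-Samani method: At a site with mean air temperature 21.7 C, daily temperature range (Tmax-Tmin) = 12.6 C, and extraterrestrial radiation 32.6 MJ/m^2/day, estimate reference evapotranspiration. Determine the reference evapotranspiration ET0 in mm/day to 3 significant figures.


Approach: apply the Hargreaves-Samani method, ET0 = 0.0023*(Tmean+17.8)*sqrt(Tmax-Tmin)*0.408*Ra.
ET0 = 0.0023*(21.7+17.8)*sqrt(12.6)*0.408*32.6 = 4.29 mm/day
Therefore the reference evapotranspiration ET0 = 4.29 mm/day.


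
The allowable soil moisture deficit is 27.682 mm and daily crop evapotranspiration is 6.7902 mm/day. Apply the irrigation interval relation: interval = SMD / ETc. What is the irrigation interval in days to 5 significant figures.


interval = 27.682 / 6.7902 = 4.0768 days
Therefore the irrigation interval = 4.0768 days.


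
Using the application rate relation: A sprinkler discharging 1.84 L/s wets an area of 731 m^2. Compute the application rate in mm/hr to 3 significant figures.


Approach: apply the application rate relation, rate = (Q/A)*3600.
rate = (1.84 / 731) * 3600 = 9.06 mm/hr
Therefore the application rate = 9.06 mm/hr.


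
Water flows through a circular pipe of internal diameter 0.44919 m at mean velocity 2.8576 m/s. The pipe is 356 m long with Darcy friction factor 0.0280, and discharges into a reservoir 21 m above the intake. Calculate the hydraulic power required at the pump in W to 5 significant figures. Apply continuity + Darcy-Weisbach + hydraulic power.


Approach: apply continuity + Darcy-Weisbach + hydraulic power, Q = A*v; hf = f*(L/D)*(v^2/(2g)); H = static + hf; P = rho*g*Q*H.
Step 1 — flow rate (continuity, Q = A*v):
  A = pi*(0.44919/2)^2 = 0.1584711 m^2
  Q = 0.1584711 * 2.8576 = 0.4528470 m^3/s
Step 2 — friction head loss (Darcy-Weisbach):
  hf = 0.0280 * (356/0.44919) * (2.8576^2 / (2*9.81))
  hf = 9.235955 m
Step 3 — total head: H = 21 + 9.235955 = 30.23596 m
Step 4 — hydraulic power (P = rho*g*Q*H):
  P = 1000 * 9.81 * 0.4528470 * 30.23596 = 134320 W
Therefore the hydraulic power required at the pump = 134320 W.


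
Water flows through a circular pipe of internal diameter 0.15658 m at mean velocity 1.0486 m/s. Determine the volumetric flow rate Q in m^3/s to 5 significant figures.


Approach: apply the continuity equation for pipe flow, Q = A * v with A = pi*(D/2)^2.
A = pi*(0.15658/2)^2 = 0.01925584 m^2
Q = 0.01925584 * 1.0486 = 0.020192 m^3/s
Therefore the volumetric flow rate Q = 0.020192 m^3/s.


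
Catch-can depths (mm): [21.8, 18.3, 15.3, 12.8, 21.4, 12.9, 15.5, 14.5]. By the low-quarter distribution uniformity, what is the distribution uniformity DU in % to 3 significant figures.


Approach: apply the low-quarter distribution uniformity, DU = (mean of lowest quarter of readings / overall mean)*100.
sorted lowest 2 of 8: [12.8, 12.9] -> mean = 12.850 mm
overall mean = 16.562 mm
DU = (12.850/16.562)*100 = 77.6 %
Therefore the distribution uniformity DU = 77.6 %.


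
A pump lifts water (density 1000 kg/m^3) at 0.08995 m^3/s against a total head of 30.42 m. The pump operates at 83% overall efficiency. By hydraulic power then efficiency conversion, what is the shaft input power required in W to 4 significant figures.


Approach: apply hydraulic power then efficiency conversion, P = rho*g*Q*H; P_in = P/eta.
Step 1 — hydraulic power (P = rho*g*Q*H):
  P = 1000 * 9.81 * 0.08995 * 30.42 = 26842.9 W
Step 2 — input power: P_in = P/eta = 26842.9 / 0.83 = 32340 W
Therefore the shaft input power required = 32340 W.


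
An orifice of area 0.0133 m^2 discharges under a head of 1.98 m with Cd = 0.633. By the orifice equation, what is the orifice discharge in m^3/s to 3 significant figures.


Approach: apply the orifice equation, Q = Cd*A*sqrt(2*g*h).
Q = 0.633 * 0.0133 * sqrt(2*9.81*1.98) = 0.0525 m^3/s
Therefore the orifice discharge = 0.0525 m^3/s.


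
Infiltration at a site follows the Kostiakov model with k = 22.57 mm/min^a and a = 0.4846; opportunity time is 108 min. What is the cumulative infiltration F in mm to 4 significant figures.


Approach: apply the Kostiakov infiltration equation, F = k*t^a.
F = 22.57 * 108^0.4846 = 218.2 mm
Therefore the cumulative infiltration F = 218.2 mm.


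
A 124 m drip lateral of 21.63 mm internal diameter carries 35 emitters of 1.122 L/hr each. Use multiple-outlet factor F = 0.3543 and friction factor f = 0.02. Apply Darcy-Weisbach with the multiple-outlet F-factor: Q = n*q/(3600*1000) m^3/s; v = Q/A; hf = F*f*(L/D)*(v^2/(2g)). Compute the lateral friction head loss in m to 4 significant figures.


Q = 35*1.122/(3600*1000) = 1.09083e-05 m^3/s
A = pi*(21.63e-3/2)^2 = 3.67454e-04 m^2, so v = Q/A = 0.0296863 m/s
hf = 0.3543*0.02*(124/0.02163)*(0.0296863^2/(2*9.81)) = 0.001825 m
Therefore the lateral friction head loss = 0.001825 m.


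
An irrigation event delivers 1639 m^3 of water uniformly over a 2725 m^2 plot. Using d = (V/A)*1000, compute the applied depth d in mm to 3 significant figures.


d = (1639 / 2725) * 1000 = 601 mm
Therefore the applied depth d = 601 mm.


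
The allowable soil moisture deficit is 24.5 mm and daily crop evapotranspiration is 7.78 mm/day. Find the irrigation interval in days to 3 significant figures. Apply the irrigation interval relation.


Approach: apply the irrigation interval relation, interval = SMD / ETc.
interval = 24.5 / 7.78 = 3.15 days
Therefore the irrigation interval = 3.15 days.


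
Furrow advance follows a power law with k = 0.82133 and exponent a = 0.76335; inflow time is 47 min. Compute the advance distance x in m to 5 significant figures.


Approach: apply the power-law advance function, x = k*t^a.
x = 0.82133 * 47^0.76335 = 15.521 m
Therefore the advance distance x = 15.521 m.


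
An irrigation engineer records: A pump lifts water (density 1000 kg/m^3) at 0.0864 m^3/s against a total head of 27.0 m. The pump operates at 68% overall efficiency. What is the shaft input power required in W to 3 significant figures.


Approach: apply hydraulic power then efficiency conversion, P = rho*g*Q*H; P_in = P/eta.
Step 1 — hydraulic power (P = rho*g*Q*H):
  P = 1000 * 9.81 * 0.0864 * 27.0 = 22885 W
Step 2 — input power: P_in = P/eta = 22885 / 0.68 = 33700 W
Therefore the shaft input power required = 33700 W.


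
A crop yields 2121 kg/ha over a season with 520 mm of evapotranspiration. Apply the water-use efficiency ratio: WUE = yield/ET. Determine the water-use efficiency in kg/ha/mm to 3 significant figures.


WUE = 2121 / 520 = 4.08 kg/ha/mm
Therefore the water-use efficiency = 4.08 kg/ha/mm.


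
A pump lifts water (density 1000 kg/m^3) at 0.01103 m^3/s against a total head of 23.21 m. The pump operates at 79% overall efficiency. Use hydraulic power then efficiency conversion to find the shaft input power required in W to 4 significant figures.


Approach: apply hydraulic power then efficiency conversion, P = rho*g*Q*H; P_in = P/eta.
Step 1 — hydraulic power (P = rho*g*Q*H):
  P = 1000 * 9.81 * 0.01103 * 23.21 = 2511.42 W
Step 2 — input power: P_in = P/eta = 2511.42 / 0.79 = 3179 W
Therefore the shaft input power required = 3179 W.


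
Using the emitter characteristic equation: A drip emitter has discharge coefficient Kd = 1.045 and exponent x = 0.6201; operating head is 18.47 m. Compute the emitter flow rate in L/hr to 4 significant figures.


Approach: apply the emitter characteristic equation, q = Kd * h^x.
q = 1.045 * 18.47^0.6201 = 6.375 L/hr
Therefore the emitter flow rate = 6.375 L/hr.


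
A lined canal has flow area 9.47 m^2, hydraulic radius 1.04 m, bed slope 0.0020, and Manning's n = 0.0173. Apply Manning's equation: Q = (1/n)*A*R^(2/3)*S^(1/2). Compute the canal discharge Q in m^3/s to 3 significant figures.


Q = (1/0.0173) * 9.47 * 1.04^(2/3) * 0.0020^(1/2) = 25.1 m^3/s
Therefore the canal discharge Q = 25.1 m^3/s.


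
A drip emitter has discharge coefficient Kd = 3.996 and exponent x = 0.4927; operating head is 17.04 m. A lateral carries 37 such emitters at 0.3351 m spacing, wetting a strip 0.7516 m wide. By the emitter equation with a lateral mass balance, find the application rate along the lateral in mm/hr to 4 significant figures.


Approach: apply the emitter equation with a lateral mass balance, q = Kd*h^x; Q = n*q; rate = Q/(n*spacing*width).
Step 1 — single emitter flow (q = Kd*h^x):
  q = 3.996 * 17.04^0.4927 = 16.1574 L/hr
Step 2 — total lateral flow: Q = 37 * 16.1574 = 597.823 L/hr
Step 3 — wetted area: A = 37 * 0.3351 * 0.7516 = 9.31886 m^2
Step 4 — application rate: Q/A = 597.823/9.31886 = 64.15 mm/hr
Therefore the application rate along the lateral = 64.15 mm/hr.


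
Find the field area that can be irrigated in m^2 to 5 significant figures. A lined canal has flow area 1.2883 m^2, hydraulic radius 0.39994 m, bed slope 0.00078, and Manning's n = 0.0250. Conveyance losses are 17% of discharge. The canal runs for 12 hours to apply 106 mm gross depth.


Approach: apply Manning's equation with a conveyance and depth budget, Q = (1/n)*A*R^(2/3)*S^(1/2); Q_field = Q*(1-loss); Area = Q_field*t/(d/1000).
Step 1 — canal discharge (Manning's equation):
  Q = (1/0.0250) * 1.2883 * 0.39994^(2/3) * 0.00078^(1/2) = 0.7812455 m^3/s
Step 2 — delivered flow: Q_field = 0.7812455*(1 - 17/100) = 0.6484338 m^3/s
Step 3 — volume delivered: V = 0.6484338 * 12*3600 = 28012.34 m^3
Step 4 — area served: A = V / (depth/1000) = 28012.34 / 0.106 = 264270 m^2
Therefore the field area that can be irrigated = 264270 m^2.


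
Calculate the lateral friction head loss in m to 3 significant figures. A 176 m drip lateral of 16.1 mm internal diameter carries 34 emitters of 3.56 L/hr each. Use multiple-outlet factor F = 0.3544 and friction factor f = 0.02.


Approach: apply Darcy-Weisbach with the multiple-outlet F-factor, Q = n*q/(3600*1000) m^3/s; v = Q/A; hf = F*f*(L/D)*(v^2/(2g)).
Q = 34*3.56/(3600*1000) = 3.3622e-05 m^3/s
A = pi*(16.1e-3/2)^2 = 2.0358e-04 m^2, so v = Q/A = 0.16515 m/s
hf = 0.3544*0.02*(176/0.0161)*(0.16515^2/(2*9.81)) = 0.108 m
Therefore the lateral friction head loss = 0.108 m.


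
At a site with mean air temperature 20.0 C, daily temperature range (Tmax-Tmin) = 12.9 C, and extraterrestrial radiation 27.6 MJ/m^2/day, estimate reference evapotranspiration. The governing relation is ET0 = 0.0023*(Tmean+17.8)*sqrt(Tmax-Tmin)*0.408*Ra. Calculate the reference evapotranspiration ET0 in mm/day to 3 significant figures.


ET0 = 0.0023*(20.0+17.8)*sqrt(12.9)*0.408*27.6 = 3.52 mm/day
Therefore the reference evapotranspiration ET0 = 3.52 mm/day.


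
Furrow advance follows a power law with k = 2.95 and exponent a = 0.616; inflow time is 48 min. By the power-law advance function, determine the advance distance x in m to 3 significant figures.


Approach: apply the power-law advance function, x = k*t^a.
x = 2.95 * 48^0.616 = 32.0 m
Therefore the advance distance x = 32.0 m.


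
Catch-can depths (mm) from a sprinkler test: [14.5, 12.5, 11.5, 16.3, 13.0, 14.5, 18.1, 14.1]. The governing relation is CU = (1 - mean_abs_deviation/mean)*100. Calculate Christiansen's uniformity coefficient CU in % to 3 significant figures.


mean = 14.312 mm
mean |d_i - mean| = 1.5375 mm
CU = (1 - 1.5375/14.312)*100 = 89.3 %
Therefore Christiansen's uniformity coefficient CU = 89.3 %.


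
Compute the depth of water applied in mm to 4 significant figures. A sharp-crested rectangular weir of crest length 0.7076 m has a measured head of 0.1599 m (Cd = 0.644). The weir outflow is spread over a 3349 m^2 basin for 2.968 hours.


Approach: apply the rectangular weir equation with a volume-to-depth conversion, Q = (2/3)*Cd*L*sqrt(2g)*H^1.5; d = Q*t/A * 1000.
Step 1 — weir discharge:
  Q = (2/3)*0.644*0.7076*sqrt(2*9.81)*0.1599^1.5 = 0.0860408 m^3/s
Step 2 — volume: V = 0.0860408 * 2.968*3600 = 919.329 m^3
Step 3 — depth: d = V/A * 1000 = 919.329/3349 * 1000 = 274.5 mm
Therefore the depth of water applied = 274.5 mm.


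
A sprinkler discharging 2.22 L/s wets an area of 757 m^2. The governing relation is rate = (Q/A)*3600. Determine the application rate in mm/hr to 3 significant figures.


rate = (2.22 / 757) * 3600 = 10.6 mm/hr
Therefore the application rate = 10.6 mm/hr.


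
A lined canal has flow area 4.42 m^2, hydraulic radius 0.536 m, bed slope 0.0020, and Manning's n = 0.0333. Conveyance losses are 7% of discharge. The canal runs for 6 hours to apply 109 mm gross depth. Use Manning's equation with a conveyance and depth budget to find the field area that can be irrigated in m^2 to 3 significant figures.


Approach: apply Manning's equation with a conveyance and depth budget, Q = (1/n)*A*R^(2/3)*S^(1/2); Q_field = Q*(1-loss); Area = Q_field*t/(d/1000).
Step 1 — canal discharge (Manning's equation):
  Q = (1/0.0333) * 4.42 * 0.536^(2/3) * 0.0020^(1/2) = 3.9168 m^3/s
Step 2 — delivered flow: Q_field = 3.9168*(1 - 7/100) = 3.6427 m^3/s
Step 3 — volume delivered: V = 3.6427 * 6*3600 = 78682 m^3
Step 4 — area served: A = V / (depth/1000) = 78682 / 0.109 = 722000 m^2
Therefore the field area that can be irrigated = 722000 m^2.


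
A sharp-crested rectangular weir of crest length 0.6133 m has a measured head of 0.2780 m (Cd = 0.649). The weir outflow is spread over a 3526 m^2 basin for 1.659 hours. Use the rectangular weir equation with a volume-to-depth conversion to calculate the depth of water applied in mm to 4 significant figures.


Approach: apply the rectangular weir equation with a volume-to-depth conversion, Q = (2/3)*Cd*L*sqrt(2g)*H^1.5; d = Q*t/A * 1000.
Step 1 — weir discharge:
  Q = (2/3)*0.649*0.6133*sqrt(2*9.81)*0.2780^1.5 = 0.172283 m^3/s
Step 2 — volume: V = 0.172283 * 1.659*3600 = 1028.94 m^3
Step 3 — depth: d = V/A * 1000 = 1028.94/3526 * 1000 = 291.8 mm
Therefore the depth of water applied = 291.8 mm.


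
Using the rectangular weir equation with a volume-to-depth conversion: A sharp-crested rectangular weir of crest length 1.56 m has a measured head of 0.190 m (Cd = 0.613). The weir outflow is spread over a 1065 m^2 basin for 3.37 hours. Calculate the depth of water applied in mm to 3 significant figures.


Approach: apply the rectangular weir equation with a volume-to-depth conversion, Q = (2/3)*Cd*L*sqrt(2g)*H^1.5; d = Q*t/A * 1000.
Step 1 — weir discharge:
  Q = (2/3)*0.613*1.56*sqrt(2*9.81)*0.190^1.5 = 0.23387 m^3/s
Step 2 — volume: V = 0.23387 * 3.37*3600 = 2837.3 m^3
Step 3 — depth: d = V/A * 1000 = 2837.3/1065 * 1000 = 2660 mm
Therefore the depth of water applied = 2660 mm.


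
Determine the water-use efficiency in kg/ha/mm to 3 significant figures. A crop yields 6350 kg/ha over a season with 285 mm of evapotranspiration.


Approach: apply the water-use efficiency ratio, WUE = yield/ET.
WUE = 6350 / 285 = 22.3 kg/ha/mm
Therefore the water-use efficiency = 22.3 kg/ha/mm.


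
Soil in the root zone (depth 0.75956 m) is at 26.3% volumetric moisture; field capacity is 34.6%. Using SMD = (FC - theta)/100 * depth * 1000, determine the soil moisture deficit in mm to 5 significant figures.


SMD = (34.6 - 26.3)/100 * 0.75956 * 1000 = 63.043 mm
Therefore the soil moisture deficit = 63.043 mm.


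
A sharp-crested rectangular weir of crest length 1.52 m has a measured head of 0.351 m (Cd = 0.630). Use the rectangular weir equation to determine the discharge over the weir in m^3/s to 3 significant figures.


Approach: apply the rectangular weir equation, Q = (2/3)*Cd*L*sqrt(2g)*H^1.5.
Q = (2/3)*0.630*1.52*sqrt(2*9.81)*0.351^1.5 = 0.588 m^3/s
Therefore the discharge over the weir = 0.588 m^3/s.


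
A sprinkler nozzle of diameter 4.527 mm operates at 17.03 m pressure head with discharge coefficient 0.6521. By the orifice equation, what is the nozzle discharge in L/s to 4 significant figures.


Approach: apply the orifice equation, Q = Cd*A*sqrt(2*g*h), A = pi*(d/2)^2.
A = pi*(4.527e-3/2)^2 = 1.60957e-05 m^2
Q = 0.6521 * 1.60957e-05 * sqrt(2*9.81*17.03) * 1000 = 0.1919 L/s
Therefore the nozzle discharge = 0.1919 L/s.


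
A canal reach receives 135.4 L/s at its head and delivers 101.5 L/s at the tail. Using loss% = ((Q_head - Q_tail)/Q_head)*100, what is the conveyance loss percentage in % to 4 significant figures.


loss = ((135.4 - 101.5)/135.4)*100 = 25.04 %
Therefore the conveyance loss percentage = 25.04 %.


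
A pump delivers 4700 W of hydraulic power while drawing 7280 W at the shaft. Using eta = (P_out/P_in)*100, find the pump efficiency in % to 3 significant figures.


eta = (4700 / 7280) * 100 = 64.6 %
Therefore the pump efficiency = 64.6 %.


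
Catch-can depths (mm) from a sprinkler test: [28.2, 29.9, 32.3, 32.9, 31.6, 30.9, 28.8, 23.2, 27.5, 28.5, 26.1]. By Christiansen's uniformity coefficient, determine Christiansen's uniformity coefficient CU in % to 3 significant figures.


Approach: apply Christiansen's uniformity coefficient, CU = (1 - mean_abs_deviation/mean)*100.
mean = 29.082 mm
mean |d_i - mean| = 2.2165 mm
CU = (1 - 2.2165/29.082)*100 = 92.4 %
Therefore Christiansen's uniformity coefficient CU = 92.4 %.


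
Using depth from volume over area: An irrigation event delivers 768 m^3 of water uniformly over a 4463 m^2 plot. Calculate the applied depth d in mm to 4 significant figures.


Approach: apply depth from volume over area, d = (V/A)*1000.
d = (768 / 4463) * 1000 = 172.1 mm
Therefore the applied depth d = 172.1 mm.


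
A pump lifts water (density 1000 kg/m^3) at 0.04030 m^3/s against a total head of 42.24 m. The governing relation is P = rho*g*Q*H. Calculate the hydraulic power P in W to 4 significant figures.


P = 1000 * 9.81 * 0.04030 * 42.24 = 16700 W
Therefore the hydraulic power P = 16700 W.


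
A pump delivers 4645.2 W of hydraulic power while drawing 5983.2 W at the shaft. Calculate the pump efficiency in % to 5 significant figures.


Approach: apply the efficiency ratio, eta = (P_out/P_in)*100.
eta = (4645.2 / 5983.2) * 100 = 77.637 %
Therefore the pump efficiency = 77.637 %.


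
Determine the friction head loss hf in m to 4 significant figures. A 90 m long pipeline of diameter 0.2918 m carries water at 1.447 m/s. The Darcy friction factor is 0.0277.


Approach: apply the Darcy-Weisbach equation, hf = f*(L/D)*(v^2/(2g)).
hf = 0.0277 * (90/0.2918) * (1.447^2 / (2*9.81))
hf = 0.9117 m
Therefore the friction head loss hf = 0.9117 m.
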